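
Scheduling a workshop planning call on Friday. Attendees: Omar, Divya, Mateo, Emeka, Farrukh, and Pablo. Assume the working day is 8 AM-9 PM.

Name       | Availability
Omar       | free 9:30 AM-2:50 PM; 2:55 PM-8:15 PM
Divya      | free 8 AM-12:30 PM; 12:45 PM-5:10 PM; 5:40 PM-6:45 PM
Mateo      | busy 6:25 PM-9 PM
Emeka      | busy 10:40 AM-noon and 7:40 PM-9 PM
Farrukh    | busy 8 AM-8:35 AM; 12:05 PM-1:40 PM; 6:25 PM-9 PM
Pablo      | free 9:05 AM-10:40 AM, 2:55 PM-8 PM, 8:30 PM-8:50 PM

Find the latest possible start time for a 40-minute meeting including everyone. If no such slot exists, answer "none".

Omar free: 09:30-14:50, 14:55-20:15.
Divya free: 08:00-12:30, 12:45-17:10, 17:40-18:45.
Mateo free: 08:00-18:25 (invert busy blocks within the working day).
Emeka free: 08:00-10:40, 12:00-19:40 (invert busy blocks within the working day).
Farrukh free: 08:35-12:05, 13:40-18:25 (invert busy blocks within the working day).
Pablo free: 09:05-10:40, 14:55-20:00, 20:30-20:50.
Omar ∩ Divya: 09:30-12:30, 12:45-14:50, 14:55-17:10, 17:40-18:45.
Omar ∩ Divya ∩ Mateo: 09:30-12:30, 12:45-14:50, 14:55-17:10, 17:40-18:25.
Omar ∩ Divya ∩ Mateo ∩ Emeka: 09:30-10:40, 12:00-12:30, 12:45-14:50, 14:55-17:10, 17:40-18:25.
Omar ∩ Divya ∩ Mateo ∩ Emeka ∩ Farrukh: 09:30-10:40, 12:00-12:05, 13:40-14:50, 14:55-17:10, 17:40-18:25.
Omar ∩ Divya ∩ Mateo ∩ Emeka ∩ Farrukh ∩ Pablo: 09:30-10:40, 14:55-17:10, 17:40-18:25.
The last common window of at least 40 minutes is 17:40-18:25; a 40-minute meeting can start as late as 17:45 and still end by 18:25.

17:45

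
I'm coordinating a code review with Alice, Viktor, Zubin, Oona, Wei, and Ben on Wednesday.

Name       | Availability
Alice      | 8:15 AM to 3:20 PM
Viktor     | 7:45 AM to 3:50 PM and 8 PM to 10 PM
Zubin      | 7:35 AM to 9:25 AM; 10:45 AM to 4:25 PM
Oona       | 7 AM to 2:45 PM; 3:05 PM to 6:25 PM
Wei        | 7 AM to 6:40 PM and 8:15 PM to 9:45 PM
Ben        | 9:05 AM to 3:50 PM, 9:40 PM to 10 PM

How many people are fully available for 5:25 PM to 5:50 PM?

2

Oona and Wei can make the full 17:25-17:50 slot — that's 2.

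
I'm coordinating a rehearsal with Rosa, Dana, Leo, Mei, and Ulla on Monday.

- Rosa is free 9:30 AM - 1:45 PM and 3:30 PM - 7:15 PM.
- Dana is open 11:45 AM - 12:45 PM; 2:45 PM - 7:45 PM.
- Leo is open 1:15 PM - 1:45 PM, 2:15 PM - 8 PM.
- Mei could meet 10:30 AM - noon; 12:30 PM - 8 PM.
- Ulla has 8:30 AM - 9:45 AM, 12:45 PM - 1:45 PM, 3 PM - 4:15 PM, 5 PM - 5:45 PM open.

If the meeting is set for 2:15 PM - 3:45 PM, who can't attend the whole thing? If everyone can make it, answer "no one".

Rosa: not fully free for 14:15-15:45. Dana: not fully free for 14:15-15:45. Leo: free for 14:15-15:45. Mei: free for 14:15-15:45. Ulla: not fully free for 14:15-15:45.

Dana, Rosa, Ulla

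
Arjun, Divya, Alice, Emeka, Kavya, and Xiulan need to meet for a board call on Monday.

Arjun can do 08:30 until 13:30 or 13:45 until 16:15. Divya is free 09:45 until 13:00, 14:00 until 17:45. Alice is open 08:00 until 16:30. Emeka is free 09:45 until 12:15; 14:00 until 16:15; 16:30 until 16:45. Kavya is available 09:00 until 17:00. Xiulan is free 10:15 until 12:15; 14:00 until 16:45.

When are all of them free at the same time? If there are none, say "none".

10:15-12:15, 14:00-16:15

Arjun ∩ Divya: 09:45-13:00, 14:00-16:15.
Arjun ∩ Divya ∩ Alice: 09:45-13:00, 14:00-16:15.
Arjun ∩ Divya ∩ Alice ∩ Emeka: 09:45-12:15, 14:00-16:15.
Arjun ∩ Divya ∩ Alice ∩ Emeka ∩ Kavya: 09:45-12:15, 14:00-16:15.
Arjun ∩ Divya ∩ Alice ∩ Emeka ∩ Kavya ∩ Xiulan: 10:15-12:15, 14:00-16:15.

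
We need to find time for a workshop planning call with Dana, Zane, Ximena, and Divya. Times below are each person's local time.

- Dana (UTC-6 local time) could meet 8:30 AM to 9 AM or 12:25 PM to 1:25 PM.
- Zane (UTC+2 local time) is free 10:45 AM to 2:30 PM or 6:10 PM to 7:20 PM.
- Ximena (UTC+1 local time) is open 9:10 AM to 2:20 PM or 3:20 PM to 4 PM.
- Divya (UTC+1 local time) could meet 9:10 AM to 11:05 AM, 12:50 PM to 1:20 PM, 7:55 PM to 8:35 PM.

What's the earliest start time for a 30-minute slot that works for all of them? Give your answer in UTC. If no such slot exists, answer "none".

none

Dana in UTC: 14:30-15:00, 18:25-19:25 (add 6h to convert from UTC-6).
Zane in UTC: 08:45-12:30, 16:10-17:20 (subtract 2h to convert from UTC+2).
Ximena in UTC: 08:10-13:20, 14:20-15:00 (subtract 1h to convert from UTC+1).
Divya in UTC: 08:10-10:05, 11:50-12:20, 18:55-19:35 (subtract 1h to convert from UTC+1).
Dana ∩ Zane: ∅.
Dana ∩ Zane ∩ Ximena: ∅.
Dana ∩ Zane ∩ Ximena ∩ Divya: ∅.
There is no time when everyone is free.
No common window is at least 30 minutes long.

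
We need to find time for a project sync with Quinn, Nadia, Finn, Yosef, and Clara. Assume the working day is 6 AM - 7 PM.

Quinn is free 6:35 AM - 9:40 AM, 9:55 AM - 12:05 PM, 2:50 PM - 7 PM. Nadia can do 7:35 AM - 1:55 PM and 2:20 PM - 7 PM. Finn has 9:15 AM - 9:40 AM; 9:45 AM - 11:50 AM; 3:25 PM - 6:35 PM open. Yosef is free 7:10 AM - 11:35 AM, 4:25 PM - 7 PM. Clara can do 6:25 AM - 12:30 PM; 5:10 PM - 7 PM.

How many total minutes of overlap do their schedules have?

Quinn ∩ Nadia: 07:35-09:40, 09:55-12:05, 14:50-19:00.
Quinn ∩ Nadia ∩ Finn: 09:15-09:40, 09:55-11:50, 15:25-18:35.
Quinn ∩ Nadia ∩ Finn ∩ Yosef: 09:15-09:40, 09:55-11:35, 16:25-18:35.
Quinn ∩ Nadia ∩ Finn ∩ Yosef ∩ Clara: 09:15-09:40, 09:55-11:35, 17:10-18:35.
Summing the common windows: 25 + 100 + 85 = 210 minutes.

210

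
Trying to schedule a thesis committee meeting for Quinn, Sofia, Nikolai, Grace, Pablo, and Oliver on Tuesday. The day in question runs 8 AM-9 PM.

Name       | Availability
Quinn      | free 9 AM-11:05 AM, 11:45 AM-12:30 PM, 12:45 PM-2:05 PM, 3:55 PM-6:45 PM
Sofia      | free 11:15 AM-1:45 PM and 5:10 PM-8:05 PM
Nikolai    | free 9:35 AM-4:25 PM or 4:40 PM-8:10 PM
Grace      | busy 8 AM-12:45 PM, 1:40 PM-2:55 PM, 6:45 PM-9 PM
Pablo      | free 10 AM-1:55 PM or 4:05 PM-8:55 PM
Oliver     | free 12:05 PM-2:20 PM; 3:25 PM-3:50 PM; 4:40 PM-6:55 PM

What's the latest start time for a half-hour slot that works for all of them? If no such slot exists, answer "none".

18:15

Quinn free: 09:00-11:05, 11:45-12:30, 12:45-14:05, 15:55-18:45.
Sofia free: 11:15-13:45, 17:10-20:05.
Nikolai free: 09:35-16:25, 16:40-20:10.
Grace free: 12:45-13:40, 14:55-18:45 (invert busy blocks within the working day).
Pablo free: 10:00-13:55, 16:05-20:55.
Oliver free: 12:05-14:20, 15:25-15:50, 16:40-18:55.
Quinn ∩ Sofia: 11:45-12:30, 12:45-13:45, 17:10-18:45.
Quinn ∩ Sofia ∩ Nikolai: 11:45-12:30, 12:45-13:45, 17:10-18:45.
Quinn ∩ Sofia ∩ Nikolai ∩ Grace: 12:45-13:40, 17:10-18:45.
Quinn ∩ Sofia ∩ Nikolai ∩ Grace ∩ Pablo: 12:45-13:40, 17:10-18:45.
Quinn ∩ Sofia ∩ Nikolai ∩ Grace ∩ Pablo ∩ Oliver: 12:45-13:40, 17:10-18:45.
The last common window of at least 30 minutes is 17:10-18:45; a 30-minute meeting can start as late as 18:15 and still end by 18:45.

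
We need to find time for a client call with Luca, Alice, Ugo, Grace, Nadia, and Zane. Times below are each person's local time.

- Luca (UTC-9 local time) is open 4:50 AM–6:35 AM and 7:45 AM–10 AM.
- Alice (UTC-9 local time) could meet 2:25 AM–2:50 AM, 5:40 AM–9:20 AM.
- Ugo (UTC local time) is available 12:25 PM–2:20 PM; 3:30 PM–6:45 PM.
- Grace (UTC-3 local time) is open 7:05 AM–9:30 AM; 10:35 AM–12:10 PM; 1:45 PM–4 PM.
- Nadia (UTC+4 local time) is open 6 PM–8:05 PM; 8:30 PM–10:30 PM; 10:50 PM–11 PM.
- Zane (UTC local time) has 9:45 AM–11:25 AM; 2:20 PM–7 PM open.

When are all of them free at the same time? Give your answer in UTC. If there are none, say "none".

16:45-18:20

Luca in UTC: 13:50-15:35, 16:45-19:00 (add 9h to convert from UTC-9).
Alice in UTC: 11:25-11:50, 14:40-18:20 (add 9h to convert from UTC-9).
Ugo in UTC: 12:25-14:20, 15:30-18:45.
Grace in UTC: 10:05-12:30, 13:35-15:10, 16:45-19:00 (add 3h to convert from UTC-3).
Nadia in UTC: 14:00-16:05, 16:30-18:30, 18:50-19:00 (subtract 4h to convert from UTC+4).
Zane in UTC: 09:45-11:25, 14:20-19:00.
Luca ∩ Alice: 14:40-15:35, 16:45-18:20.
Luca ∩ Alice ∩ Ugo: 15:30-15:35, 16:45-18:20.
Luca ∩ Alice ∩ Ugo ∩ Grace: 16:45-18:20.
Luca ∩ Alice ∩ Ugo ∩ Grace ∩ Nadia: 16:45-18:20.
Luca ∩ Alice ∩ Ugo ∩ Grace ∩ Nadia ∩ Zane: 16:45-18:20.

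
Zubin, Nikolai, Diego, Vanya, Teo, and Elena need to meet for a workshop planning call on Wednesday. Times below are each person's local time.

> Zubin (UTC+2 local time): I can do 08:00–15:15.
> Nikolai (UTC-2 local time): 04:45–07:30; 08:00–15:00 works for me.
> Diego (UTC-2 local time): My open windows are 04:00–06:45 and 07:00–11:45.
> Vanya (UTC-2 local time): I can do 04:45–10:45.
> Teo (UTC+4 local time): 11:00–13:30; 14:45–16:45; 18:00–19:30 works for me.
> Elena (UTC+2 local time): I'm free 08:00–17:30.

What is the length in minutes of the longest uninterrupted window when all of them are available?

120

Zubin in UTC: 06:00-13:15 (subtract 2h to convert from UTC+2).
Nikolai in UTC: 06:45-09:30, 10:00-17:00 (add 2h to convert from UTC-2).
Diego in UTC: 06:00-08:45, 09:00-13:45 (add 2h to convert from UTC-2).
Vanya in UTC: 06:45-12:45 (add 2h to convert from UTC-2).
Teo in UTC: 07:00-09:30, 10:45-12:45, 14:00-15:30 (subtract 4h to convert from UTC+4).
Elena in UTC: 06:00-15:30 (subtract 2h to convert from UTC+2).
Zubin ∩ Nikolai: 06:45-09:30, 10:00-13:15.
Zubin ∩ Nikolai ∩ Diego: 06:45-08:45, 09:00-09:30, 10:00-13:15.
Zubin ∩ Nikolai ∩ Diego ∩ Vanya: 06:45-08:45, 09:00-09:30, 10:00-12:45.
Zubin ∩ Nikolai ∩ Diego ∩ Vanya ∩ Teo: 07:00-08:45, 09:00-09:30, 10:45-12:45.
Zubin ∩ Nikolai ∩ Diego ∩ Vanya ∩ Teo ∩ Elena: 07:00-08:45, 09:00-09:30, 10:45-12:45.
Those are the intersection windows.
The longest is 10:45-12:45 at 120 minutes.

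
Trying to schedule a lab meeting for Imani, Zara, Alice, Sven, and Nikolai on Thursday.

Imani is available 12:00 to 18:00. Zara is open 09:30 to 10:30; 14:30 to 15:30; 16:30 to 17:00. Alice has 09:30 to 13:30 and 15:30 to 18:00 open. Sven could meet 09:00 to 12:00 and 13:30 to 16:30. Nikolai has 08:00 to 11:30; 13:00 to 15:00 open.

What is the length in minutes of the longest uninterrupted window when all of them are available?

Imani ∩ Zara: 14:30-15:30, 16:30-17:00.
Imani ∩ Zara ∩ Alice: 16:30-17:00.
Imani ∩ Zara ∩ Alice ∩ Sven: ∅.
Imani ∩ Zara ∩ Alice ∩ Sven ∩ Nikolai: ∅.
There is no time when everyone is free.
No common window exists, so the longest block is 0 minutes.

0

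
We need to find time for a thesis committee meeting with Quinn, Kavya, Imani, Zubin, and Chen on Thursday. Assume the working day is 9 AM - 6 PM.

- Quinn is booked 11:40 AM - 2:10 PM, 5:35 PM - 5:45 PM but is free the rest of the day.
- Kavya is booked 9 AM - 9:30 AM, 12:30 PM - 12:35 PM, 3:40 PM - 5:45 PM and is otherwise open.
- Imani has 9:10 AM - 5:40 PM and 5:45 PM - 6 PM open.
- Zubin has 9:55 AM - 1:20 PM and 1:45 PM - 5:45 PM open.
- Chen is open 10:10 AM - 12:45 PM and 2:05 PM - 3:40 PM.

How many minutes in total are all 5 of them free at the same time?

180

Quinn free: 09:00-11:40, 14:10-17:35, 17:45-18:00 (invert busy blocks within the working day).
Kavya free: 09:30-12:30, 12:35-15:40, 17:45-18:00 (invert busy blocks within the working day).
Imani free: 09:10-17:40, 17:45-18:00.
Zubin free: 09:55-13:20, 13:45-17:45.
Chen free: 10:10-12:45, 14:05-15:40.
Quinn ∩ Kavya: 09:30-11:40, 14:10-15:40, 17:45-18:00.
Quinn ∩ Kavya ∩ Imani: 09:30-11:40, 14:10-15:40, 17:45-18:00.
Quinn ∩ Kavya ∩ Imani ∩ Zubin: 09:55-11:40, 14:10-15:40.
Quinn ∩ Kavya ∩ Imani ∩ Zubin ∩ Chen: 10:10-11:40, 14:10-15:40.
Summing the common windows: 90 + 90 = 180 minutes.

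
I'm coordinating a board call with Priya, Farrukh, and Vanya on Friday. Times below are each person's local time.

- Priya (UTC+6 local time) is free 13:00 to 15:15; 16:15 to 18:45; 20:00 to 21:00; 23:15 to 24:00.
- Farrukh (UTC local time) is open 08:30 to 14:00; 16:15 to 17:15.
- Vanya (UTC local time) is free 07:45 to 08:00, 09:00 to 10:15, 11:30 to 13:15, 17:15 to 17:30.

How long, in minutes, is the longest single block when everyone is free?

Priya in UTC: 07:00-09:15, 10:15-12:45, 14:00-15:00, 17:15-18:00 (subtract 6h to convert from UTC+6).
Farrukh in UTC: 08:30-14:00, 16:15-17:15.
Vanya in UTC: 07:45-08:00, 09:00-10:15, 11:30-13:15, 17:15-17:30.
Priya ∩ Farrukh: 08:30-09:15, 10:15-12:45.
Priya ∩ Farrukh ∩ Vanya: 09:00-09:15, 11:30-12:45.
Those are the intersection windows.
The longest is 11:30-12:45 at 75 minutes.

75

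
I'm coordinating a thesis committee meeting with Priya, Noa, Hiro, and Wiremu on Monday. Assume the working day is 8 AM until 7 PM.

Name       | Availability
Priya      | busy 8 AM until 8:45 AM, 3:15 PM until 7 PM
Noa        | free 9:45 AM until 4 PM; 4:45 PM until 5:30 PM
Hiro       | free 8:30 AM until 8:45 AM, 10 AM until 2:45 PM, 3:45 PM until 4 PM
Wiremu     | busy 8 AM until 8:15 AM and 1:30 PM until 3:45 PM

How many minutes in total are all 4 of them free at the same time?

Priya free: 08:45-15:15 (invert busy blocks within the working day).
Noa free: 09:45-16:00, 16:45-17:30.
Hiro free: 08:30-08:45, 10:00-14:45, 15:45-16:00.
Wiremu free: 08:15-13:30, 15:45-19:00 (invert busy blocks within the working day).
Priya ∩ Noa: 09:45-15:15.
Priya ∩ Noa ∩ Hiro: 10:00-14:45.
Priya ∩ Noa ∩ Hiro ∩ Wiremu: 10:00-13:30.
That's a single block of 210 minutes.

210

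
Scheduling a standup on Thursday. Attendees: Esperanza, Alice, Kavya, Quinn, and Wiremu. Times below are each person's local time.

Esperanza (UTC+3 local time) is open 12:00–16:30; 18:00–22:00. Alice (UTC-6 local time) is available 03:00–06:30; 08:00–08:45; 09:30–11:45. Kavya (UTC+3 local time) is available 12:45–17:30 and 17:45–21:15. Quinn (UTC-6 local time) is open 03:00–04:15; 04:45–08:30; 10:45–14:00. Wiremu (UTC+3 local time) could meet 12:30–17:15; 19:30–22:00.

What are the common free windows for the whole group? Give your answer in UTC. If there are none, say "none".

09:45-10:15, 10:45-12:30, 16:45-17:45

Esperanza in UTC: 09:00-13:30, 15:00-19:00 (subtract 3h to convert from UTC+3).
Alice in UTC: 09:00-12:30, 14:00-14:45, 15:30-17:45 (add 6h to convert from UTC-6).
Kavya in UTC: 09:45-14:30, 14:45-18:15 (subtract 3h to convert from UTC+3).
Quinn in UTC: 09:00-10:15, 10:45-14:30, 16:45-20:00 (add 6h to convert from UTC-6).
Wiremu in UTC: 09:30-14:15, 16:30-19:00 (subtract 3h to convert from UTC+3).
Esperanza ∩ Alice: 09:00-12:30, 15:30-17:45.
Esperanza ∩ Alice ∩ Kavya: 09:45-12:30, 15:30-17:45.
Esperanza ∩ Alice ∩ Kavya ∩ Quinn: 09:45-10:15, 10:45-12:30, 16:45-17:45.
Esperanza ∩ Alice ∩ Kavya ∩ Quinn ∩ Wiremu: 09:45-10:15, 10:45-12:30, 16:45-17:45.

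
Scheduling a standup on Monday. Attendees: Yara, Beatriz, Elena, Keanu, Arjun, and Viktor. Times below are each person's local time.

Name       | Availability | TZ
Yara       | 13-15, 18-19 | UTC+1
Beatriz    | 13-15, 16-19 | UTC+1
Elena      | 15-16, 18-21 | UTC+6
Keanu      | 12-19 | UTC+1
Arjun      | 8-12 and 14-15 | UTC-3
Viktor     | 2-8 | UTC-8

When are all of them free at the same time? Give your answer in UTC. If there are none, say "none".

Yara in UTC: 12:00-14:00, 17:00-18:00 (subtract 1h to convert from UTC+1).
Beatriz in UTC: 12:00-14:00, 15:00-18:00 (subtract 1h to convert from UTC+1).
Elena in UTC: 09:00-10:00, 12:00-15:00 (subtract 6h to convert from UTC+6).
Keanu in UTC: 11:00-18:00 (subtract 1h to convert from UTC+1).
Arjun in UTC: 11:00-15:00, 17:00-18:00 (add 3h to convert from UTC-3).
Viktor in UTC: 10:00-16:00 (add 8h to convert from UTC-8).
Yara ∩ Beatriz: 12:00-14:00, 17:00-18:00.
Yara ∩ Beatriz ∩ Elena: 12:00-14:00.
Yara ∩ Beatriz ∩ Elena ∩ Keanu: 12:00-14:00.
Yara ∩ Beatriz ∩ Elena ∩ Keanu ∩ Arjun: 12:00-14:00.
Yara ∩ Beatriz ∩ Elena ∩ Keanu ∩ Arjun ∩ Viktor: 12:00-14:00.

12:00-14:00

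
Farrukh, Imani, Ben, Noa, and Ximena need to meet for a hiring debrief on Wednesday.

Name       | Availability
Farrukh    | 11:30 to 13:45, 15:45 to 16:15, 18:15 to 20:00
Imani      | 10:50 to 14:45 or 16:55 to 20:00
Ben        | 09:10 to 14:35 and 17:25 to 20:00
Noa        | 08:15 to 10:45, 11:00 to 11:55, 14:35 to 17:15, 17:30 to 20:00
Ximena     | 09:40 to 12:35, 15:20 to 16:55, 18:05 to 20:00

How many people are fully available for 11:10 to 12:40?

Imani and Ben can make the full 11:10-12:40 slot — that's 2.

2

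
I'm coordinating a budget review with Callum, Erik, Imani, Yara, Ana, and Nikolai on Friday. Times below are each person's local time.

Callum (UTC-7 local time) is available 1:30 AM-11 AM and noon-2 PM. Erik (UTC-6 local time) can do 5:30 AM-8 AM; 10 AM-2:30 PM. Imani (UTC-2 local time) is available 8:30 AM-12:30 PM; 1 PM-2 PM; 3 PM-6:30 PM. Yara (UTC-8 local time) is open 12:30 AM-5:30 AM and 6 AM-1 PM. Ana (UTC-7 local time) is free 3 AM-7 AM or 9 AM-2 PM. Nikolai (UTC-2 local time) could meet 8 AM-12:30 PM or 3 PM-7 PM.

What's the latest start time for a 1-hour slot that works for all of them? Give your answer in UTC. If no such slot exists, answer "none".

19:30

Callum in UTC: 08:30-18:00, 19:00-21:00 (add 7h to convert from UTC-7).
Erik in UTC: 11:30-14:00, 16:00-20:30 (add 6h to convert from UTC-6).
Imani in UTC: 10:30-14:30, 15:00-16:00, 17:00-20:30 (add 2h to convert from UTC-2).
Yara in UTC: 08:30-13:30, 14:00-21:00 (add 8h to convert from UTC-8).
Ana in UTC: 10:00-14:00, 16:00-21:00 (add 7h to convert from UTC-7).
Nikolai in UTC: 10:00-14:30, 17:00-21:00 (add 2h to convert from UTC-2).
Callum ∩ Erik: 11:30-14:00, 16:00-18:00, 19:00-20:30.
Callum ∩ Erik ∩ Imani: 11:30-14:00, 17:00-18:00, 19:00-20:30.
Callum ∩ Erik ∩ Imani ∩ Yara: 11:30-13:30, 17:00-18:00, 19:00-20:30.
Callum ∩ Erik ∩ Imani ∩ Yara ∩ Ana: 11:30-13:30, 17:00-18:00, 19:00-20:30.
Callum ∩ Erik ∩ Imani ∩ Yara ∩ Ana ∩ Nikolai: 11:30-13:30, 17:00-18:00, 19:00-20:30.
Those are the intersection windows.
The last common window of at least 60 minutes is 19:00-20:30; a 60-minute meeting can start as late as 19:30 and still end by 20:30.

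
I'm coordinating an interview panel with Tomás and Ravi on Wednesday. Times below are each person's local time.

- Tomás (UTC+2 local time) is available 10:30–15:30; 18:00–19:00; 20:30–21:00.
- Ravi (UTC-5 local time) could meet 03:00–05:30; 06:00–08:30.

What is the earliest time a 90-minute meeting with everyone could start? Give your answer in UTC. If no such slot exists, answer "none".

08:30

Tomás in UTC: 08:30-13:30, 16:00-17:00, 18:30-19:00 (subtract 2h to convert from UTC+2).
Ravi in UTC: 08:00-10:30, 11:00-13:30 (add 5h to convert from UTC-5).
Tomás ∩ Ravi: 08:30-10:30, 11:00-13:30.
The first common window of at least 90 minutes is 08:30-10:30, so the earliest start is 08:30.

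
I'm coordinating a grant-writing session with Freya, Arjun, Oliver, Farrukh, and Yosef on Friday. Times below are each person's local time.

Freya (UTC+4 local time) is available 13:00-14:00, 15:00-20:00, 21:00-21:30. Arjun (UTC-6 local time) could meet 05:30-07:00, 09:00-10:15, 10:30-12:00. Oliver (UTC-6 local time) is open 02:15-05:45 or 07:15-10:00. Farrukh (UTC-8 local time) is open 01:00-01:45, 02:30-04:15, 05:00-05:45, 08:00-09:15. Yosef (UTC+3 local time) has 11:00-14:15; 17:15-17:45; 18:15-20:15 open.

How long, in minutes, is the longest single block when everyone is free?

Freya in UTC: 09:00-10:00, 11:00-16:00, 17:00-17:30 (subtract 4h to convert from UTC+4).
Arjun in UTC: 11:30-13:00, 15:00-16:15, 16:30-18:00 (add 6h to convert from UTC-6).
Oliver in UTC: 08:15-11:45, 13:15-16:00 (add 6h to convert from UTC-6).
Farrukh in UTC: 09:00-09:45, 10:30-12:15, 13:00-13:45, 16:00-17:15 (add 8h to convert from UTC-8).
Yosef in UTC: 08:00-11:15, 14:15-14:45, 15:15-17:15 (subtract 3h to convert from UTC+3).
Freya ∩ Arjun: 11:30-13:00, 15:00-16:00, 17:00-17:30.
Freya ∩ Arjun ∩ Oliver: 11:30-11:45, 15:00-16:00.
Freya ∩ Arjun ∩ Oliver ∩ Farrukh: 11:30-11:45.
Freya ∩ Arjun ∩ Oliver ∩ Farrukh ∩ Yosef: ∅.
There is no time when everyone is free.
No common window exists, so the longest block is 0 minutes.

0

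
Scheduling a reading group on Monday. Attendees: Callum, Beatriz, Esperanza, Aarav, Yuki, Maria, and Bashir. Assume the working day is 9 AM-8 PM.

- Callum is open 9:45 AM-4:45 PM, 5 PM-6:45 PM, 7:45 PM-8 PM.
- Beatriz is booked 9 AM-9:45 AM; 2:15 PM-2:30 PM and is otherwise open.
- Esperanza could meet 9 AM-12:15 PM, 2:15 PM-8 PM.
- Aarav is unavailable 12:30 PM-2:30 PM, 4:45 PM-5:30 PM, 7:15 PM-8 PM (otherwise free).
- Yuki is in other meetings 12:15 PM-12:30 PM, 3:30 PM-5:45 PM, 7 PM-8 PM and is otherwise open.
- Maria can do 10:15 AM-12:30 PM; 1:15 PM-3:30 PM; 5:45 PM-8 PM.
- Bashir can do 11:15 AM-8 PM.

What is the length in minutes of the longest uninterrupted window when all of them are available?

Callum free: 09:45-16:45, 17:00-18:45, 19:45-20:00.
Beatriz free: 09:45-14:15, 14:30-20:00 (invert busy blocks within the working day).
Esperanza free: 09:00-12:15, 14:15-20:00.
Aarav free: 09:00-12:30, 14:30-16:45, 17:30-19:15 (invert busy blocks within the working day).
Yuki free: 09:00-12:15, 12:30-15:30, 17:45-19:00 (invert busy blocks within the working day).
Maria free: 10:15-12:30, 13:15-15:30, 17:45-20:00.
Bashir free: 11:15-20:00.
Callum ∩ Beatriz: 09:45-14:15, 14:30-16:45, 17:00-18:45, 19:45-20:00.
Callum ∩ Beatriz ∩ Esperanza: 09:45-12:15, 14:30-16:45, 17:00-18:45, 19:45-20:00.
Callum ∩ Beatriz ∩ Esperanza ∩ Aarav: 09:45-12:15, 14:30-16:45, 17:30-18:45.
Callum ∩ Beatriz ∩ Esperanza ∩ Aarav ∩ Yuki: 09:45-12:15, 14:30-15:30, 17:45-18:45.
Callum ∩ Beatriz ∩ Esperanza ∩ Aarav ∩ Yuki ∩ Maria: 10:15-12:15, 14:30-15:30, 17:45-18:45.
Callum ∩ Beatriz ∩ Esperanza ∩ Aarav ∩ Yuki ∩ Maria ∩ Bashir: 11:15-12:15, 14:30-15:30, 17:45-18:45.
The longest is 11:15-12:15 at 60 minutes.

60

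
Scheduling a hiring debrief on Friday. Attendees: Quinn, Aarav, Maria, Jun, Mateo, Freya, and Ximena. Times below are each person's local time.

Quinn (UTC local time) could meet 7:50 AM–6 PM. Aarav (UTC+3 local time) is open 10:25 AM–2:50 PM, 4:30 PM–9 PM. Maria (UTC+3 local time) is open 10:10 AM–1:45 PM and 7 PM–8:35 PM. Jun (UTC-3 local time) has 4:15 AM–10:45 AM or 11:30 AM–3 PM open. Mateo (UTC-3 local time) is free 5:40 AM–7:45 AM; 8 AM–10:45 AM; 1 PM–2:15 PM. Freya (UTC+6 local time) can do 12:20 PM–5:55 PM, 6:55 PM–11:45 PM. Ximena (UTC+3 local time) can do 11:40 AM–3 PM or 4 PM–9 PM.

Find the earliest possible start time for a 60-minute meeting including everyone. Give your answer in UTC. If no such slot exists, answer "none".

08:40

Quinn in UTC: 07:50-18:00.
Aarav in UTC: 07:25-11:50, 13:30-18:00 (subtract 3h to convert from UTC+3).
Maria in UTC: 07:10-10:45, 16:00-17:35 (subtract 3h to convert from UTC+3).
Jun in UTC: 07:15-13:45, 14:30-18:00 (add 3h to convert from UTC-3).
Mateo in UTC: 08:40-10:45, 11:00-13:45, 16:00-17:15 (add 3h to convert from UTC-3).
Freya in UTC: 06:20-11:55, 12:55-17:45 (subtract 6h to convert from UTC+6).
Ximena in UTC: 08:40-12:00, 13:00-18:00 (subtract 3h to convert from UTC+3).
Quinn ∩ Aarav: 07:50-11:50, 13:30-18:00.
Quinn ∩ Aarav ∩ Maria: 07:50-10:45, 16:00-17:35.
Quinn ∩ Aarav ∩ Maria ∩ Jun: 07:50-10:45, 16:00-17:35.
Quinn ∩ Aarav ∩ Maria ∩ Jun ∩ Mateo: 08:40-10:45, 16:00-17:15.
Quinn ∩ Aarav ∩ Maria ∩ Jun ∩ Mateo ∩ Freya: 08:40-10:45, 16:00-17:15.
Quinn ∩ Aarav ∩ Maria ∩ Jun ∩ Mateo ∩ Freya ∩ Ximena: 08:40-10:45, 16:00-17:15.
The first common window of at least 60 minutes is 08:40-10:45, so the earliest start is 08:40.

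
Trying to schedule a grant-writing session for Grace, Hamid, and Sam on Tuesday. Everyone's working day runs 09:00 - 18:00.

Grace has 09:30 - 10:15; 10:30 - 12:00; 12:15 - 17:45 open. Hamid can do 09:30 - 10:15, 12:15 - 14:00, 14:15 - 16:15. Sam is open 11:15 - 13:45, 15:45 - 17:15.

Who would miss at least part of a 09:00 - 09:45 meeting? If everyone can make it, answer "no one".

Grace, Hamid, Sam

Grace: not fully free for 09:00-09:45. Hamid: not fully free for 09:00-09:45. Sam: not fully free for 09:00-09:45.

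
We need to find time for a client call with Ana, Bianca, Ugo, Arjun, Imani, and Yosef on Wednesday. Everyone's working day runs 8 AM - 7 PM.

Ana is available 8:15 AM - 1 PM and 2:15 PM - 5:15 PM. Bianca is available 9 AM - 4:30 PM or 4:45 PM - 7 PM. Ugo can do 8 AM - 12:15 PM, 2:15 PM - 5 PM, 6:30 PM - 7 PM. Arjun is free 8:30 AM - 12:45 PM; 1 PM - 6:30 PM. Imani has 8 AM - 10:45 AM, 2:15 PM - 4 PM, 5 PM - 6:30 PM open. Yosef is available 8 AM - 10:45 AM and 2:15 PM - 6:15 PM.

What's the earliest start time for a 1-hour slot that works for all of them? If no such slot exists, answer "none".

09:00

Ana ∩ Bianca: 09:00-13:00, 14:15-16:30, 16:45-17:15.
Ana ∩ Bianca ∩ Ugo: 09:00-12:15, 14:15-16:30, 16:45-17:00.
Ana ∩ Bianca ∩ Ugo ∩ Arjun: 09:00-12:15, 14:15-16:30, 16:45-17:00.
Ana ∩ Bianca ∩ Ugo ∩ Arjun ∩ Imani: 09:00-10:45, 14:15-16:00.
Ana ∩ Bianca ∩ Ugo ∩ Arjun ∩ Imani ∩ Yosef: 09:00-10:45, 14:15-16:00.
So the common availability across everyone is 09:00-10:45, 14:15-16:00.
The first common window of at least 60 minutes is 09:00-10:45, so the earliest start is 09:00.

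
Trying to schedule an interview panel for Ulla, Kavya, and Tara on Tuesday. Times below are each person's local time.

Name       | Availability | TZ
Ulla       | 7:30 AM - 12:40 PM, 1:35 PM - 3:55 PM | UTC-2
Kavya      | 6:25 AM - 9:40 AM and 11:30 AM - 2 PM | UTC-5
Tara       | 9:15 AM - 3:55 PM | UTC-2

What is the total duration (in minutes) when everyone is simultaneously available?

Ulla in UTC: 09:30-14:40, 15:35-17:55 (add 2h to convert from UTC-2).
Kavya in UTC: 11:25-14:40, 16:30-19:00 (add 5h to convert from UTC-5).
Tara in UTC: 11:15-17:55 (add 2h to convert from UTC-2).
Ulla ∩ Kavya: 11:25-14:40, 16:30-17:55.
Ulla ∩ Kavya ∩ Tara: 11:25-14:40, 16:30-17:55.
Summing the common windows: 195 + 85 = 280 minutes.

280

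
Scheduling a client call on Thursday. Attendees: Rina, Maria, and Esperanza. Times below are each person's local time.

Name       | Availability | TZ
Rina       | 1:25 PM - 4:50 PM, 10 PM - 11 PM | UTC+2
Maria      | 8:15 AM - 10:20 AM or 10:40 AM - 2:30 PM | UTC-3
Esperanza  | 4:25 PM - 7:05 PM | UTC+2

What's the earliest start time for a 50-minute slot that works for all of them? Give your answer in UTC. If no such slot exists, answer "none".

Rina in UTC: 11:25-14:50, 20:00-21:00 (subtract 2h to convert from UTC+2).
Maria in UTC: 11:15-13:20, 13:40-17:30 (add 3h to convert from UTC-3).
Esperanza in UTC: 14:25-17:05 (subtract 2h to convert from UTC+2).
Rina ∩ Maria: 11:25-13:20, 13:40-14:50.
Rina ∩ Maria ∩ Esperanza: 14:25-14:50.
So the common availability across everyone is 14:25-14:50.
No common window is at least 50 minutes long.

none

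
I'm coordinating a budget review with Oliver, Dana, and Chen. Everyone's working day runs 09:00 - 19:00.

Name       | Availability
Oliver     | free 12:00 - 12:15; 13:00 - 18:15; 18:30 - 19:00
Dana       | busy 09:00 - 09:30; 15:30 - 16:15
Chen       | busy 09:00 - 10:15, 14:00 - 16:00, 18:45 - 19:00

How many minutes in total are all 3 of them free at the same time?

Oliver free: 12:00-12:15, 13:00-18:15, 18:30-19:00.
Dana free: 09:30-15:30, 16:15-19:00 (invert busy blocks within the working day).
Chen free: 10:15-14:00, 16:00-18:45 (invert busy blocks within the working day).
Oliver ∩ Dana: 12:00-12:15, 13:00-15:30, 16:15-18:15, 18:30-19:00.
Oliver ∩ Dana ∩ Chen: 12:00-12:15, 13:00-14:00, 16:15-18:15, 18:30-18:45.
Summing the common windows: 15 + 60 + 120 + 15 = 210 minutes.

210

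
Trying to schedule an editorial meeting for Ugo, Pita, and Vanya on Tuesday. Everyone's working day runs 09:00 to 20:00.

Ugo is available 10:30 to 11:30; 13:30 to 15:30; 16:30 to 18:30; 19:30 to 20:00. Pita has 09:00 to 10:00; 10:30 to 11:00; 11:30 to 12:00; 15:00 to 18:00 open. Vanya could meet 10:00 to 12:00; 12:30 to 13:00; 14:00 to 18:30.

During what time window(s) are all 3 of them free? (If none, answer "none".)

Ugo ∩ Pita: 10:30-11:00, 15:00-15:30, 16:30-18:00.
Ugo ∩ Pita ∩ Vanya: 10:30-11:00, 15:00-15:30, 16:30-18:00.
So the common availability across everyone is 10:30-11:00, 15:00-15:30, 16:30-18:00.

10:30-11:00, 15:00-15:30, 16:30-18:00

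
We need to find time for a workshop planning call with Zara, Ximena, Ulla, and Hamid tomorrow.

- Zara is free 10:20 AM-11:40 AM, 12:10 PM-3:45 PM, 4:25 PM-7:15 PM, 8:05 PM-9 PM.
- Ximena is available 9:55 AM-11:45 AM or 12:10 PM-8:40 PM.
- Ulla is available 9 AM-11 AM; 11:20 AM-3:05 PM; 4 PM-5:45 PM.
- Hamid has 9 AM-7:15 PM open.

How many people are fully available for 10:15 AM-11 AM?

Ximena, Ulla, and Hamid can make the full 10:15-11:00 slot — that's 3.

3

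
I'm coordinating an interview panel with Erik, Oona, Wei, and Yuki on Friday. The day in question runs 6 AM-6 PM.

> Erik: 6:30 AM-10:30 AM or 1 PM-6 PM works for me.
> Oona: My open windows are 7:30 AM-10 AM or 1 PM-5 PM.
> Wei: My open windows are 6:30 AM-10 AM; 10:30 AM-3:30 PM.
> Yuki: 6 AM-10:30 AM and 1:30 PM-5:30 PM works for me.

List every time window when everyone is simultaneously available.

07:30-10:00, 13:30-15:30

Erik ∩ Oona: 07:30-10:00, 13:00-17:00.
Erik ∩ Oona ∩ Wei: 07:30-10:00, 13:00-15:30.
Erik ∩ Oona ∩ Wei ∩ Yuki: 07:30-10:00, 13:30-15:30.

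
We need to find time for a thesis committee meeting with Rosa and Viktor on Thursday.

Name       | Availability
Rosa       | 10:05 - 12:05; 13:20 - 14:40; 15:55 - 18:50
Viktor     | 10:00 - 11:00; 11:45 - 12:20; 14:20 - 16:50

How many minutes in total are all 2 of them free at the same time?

Rosa ∩ Viktor: 10:05-11:00, 11:45-12:05, 14:20-14:40, 15:55-16:50.
Summing the common windows: 55 + 20 + 20 + 55 = 150 minutes.

150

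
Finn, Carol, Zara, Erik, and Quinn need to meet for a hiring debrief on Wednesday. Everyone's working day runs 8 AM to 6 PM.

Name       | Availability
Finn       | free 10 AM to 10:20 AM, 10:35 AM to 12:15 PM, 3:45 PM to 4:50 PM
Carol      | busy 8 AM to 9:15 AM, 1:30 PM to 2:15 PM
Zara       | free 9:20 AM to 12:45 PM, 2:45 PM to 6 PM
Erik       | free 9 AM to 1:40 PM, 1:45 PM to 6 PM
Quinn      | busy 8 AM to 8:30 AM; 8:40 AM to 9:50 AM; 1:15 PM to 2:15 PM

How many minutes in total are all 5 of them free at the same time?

185

Finn free: 10:00-10:20, 10:35-12:15, 15:45-16:50.
Carol free: 09:15-13:30, 14:15-18:00 (invert busy blocks within the working day).
Zara free: 09:20-12:45, 14:45-18:00.
Erik free: 09:00-13:40, 13:45-18:00.
Quinn free: 08:30-08:40, 09:50-13:15, 14:15-18:00 (invert busy blocks within the working day).
Finn ∩ Carol: 10:00-10:20, 10:35-12:15, 15:45-16:50.
Finn ∩ Carol ∩ Zara: 10:00-10:20, 10:35-12:15, 15:45-16:50.
Finn ∩ Carol ∩ Zara ∩ Erik: 10:00-10:20, 10:35-12:15, 15:45-16:50.
Finn ∩ Carol ∩ Zara ∩ Erik ∩ Quinn: 10:00-10:20, 10:35-12:15, 15:45-16:50.
Summing the common windows: 20 + 100 + 65 = 185 minutes.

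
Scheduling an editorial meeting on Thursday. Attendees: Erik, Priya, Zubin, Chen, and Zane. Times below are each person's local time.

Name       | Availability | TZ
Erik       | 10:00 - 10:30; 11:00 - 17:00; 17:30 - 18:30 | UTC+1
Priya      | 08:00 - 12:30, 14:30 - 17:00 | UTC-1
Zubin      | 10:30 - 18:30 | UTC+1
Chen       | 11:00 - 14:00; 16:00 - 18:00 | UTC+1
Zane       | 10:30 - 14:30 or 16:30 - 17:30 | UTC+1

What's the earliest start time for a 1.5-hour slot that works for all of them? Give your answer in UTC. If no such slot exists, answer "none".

10:00

Erik in UTC: 09:00-09:30, 10:00-16:00, 16:30-17:30 (subtract 1h to convert from UTC+1).
Priya in UTC: 09:00-13:30, 15:30-18:00 (add 1h to convert from UTC-1).
Zubin in UTC: 09:30-17:30 (subtract 1h to convert from UTC+1).
Chen in UTC: 10:00-13:00, 15:00-17:00 (subtract 1h to convert from UTC+1).
Zane in UTC: 09:30-13:30, 15:30-16:30 (subtract 1h to convert from UTC+1).
Erik ∩ Priya: 09:00-09:30, 10:00-13:30, 15:30-16:00, 16:30-17:30.
Erik ∩ Priya ∩ Zubin: 10:00-13:30, 15:30-16:00, 16:30-17:30.
Erik ∩ Priya ∩ Zubin ∩ Chen: 10:00-13:00, 15:30-16:00, 16:30-17:00.
Erik ∩ Priya ∩ Zubin ∩ Chen ∩ Zane: 10:00-13:00, 15:30-16:00.
The first common window of at least 90 minutes is 10:00-13:00, so the earliest start is 10:00.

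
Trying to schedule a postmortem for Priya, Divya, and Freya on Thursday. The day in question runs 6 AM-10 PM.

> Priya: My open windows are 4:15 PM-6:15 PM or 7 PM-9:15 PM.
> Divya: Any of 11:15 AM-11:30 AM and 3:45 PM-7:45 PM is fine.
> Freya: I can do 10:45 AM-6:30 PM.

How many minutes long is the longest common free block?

Priya ∩ Divya: 16:15-18:15, 19:00-19:45.
Priya ∩ Divya ∩ Freya: 16:15-18:15.
The longest is 16:15-18:15 at 120 minutes.

120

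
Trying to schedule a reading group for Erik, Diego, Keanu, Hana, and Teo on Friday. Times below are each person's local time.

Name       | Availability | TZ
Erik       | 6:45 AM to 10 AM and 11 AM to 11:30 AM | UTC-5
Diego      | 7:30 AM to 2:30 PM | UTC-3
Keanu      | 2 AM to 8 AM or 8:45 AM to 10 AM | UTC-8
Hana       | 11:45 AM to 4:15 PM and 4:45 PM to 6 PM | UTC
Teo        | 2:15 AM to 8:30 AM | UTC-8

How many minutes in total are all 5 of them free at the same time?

195

Erik in UTC: 11:45-15:00, 16:00-16:30 (add 5h to convert from UTC-5).
Diego in UTC: 10:30-17:30 (add 3h to convert from UTC-3).
Keanu in UTC: 10:00-16:00, 16:45-18:00 (add 8h to convert from UTC-8).
Hana in UTC: 11:45-16:15, 16:45-18:00.
Teo in UTC: 10:15-16:30 (add 8h to convert from UTC-8).
Erik ∩ Diego: 11:45-15:00, 16:00-16:30.
Erik ∩ Diego ∩ Keanu: 11:45-15:00.
Erik ∩ Diego ∩ Keanu ∩ Hana: 11:45-15:00.
Erik ∩ Diego ∩ Keanu ∩ Hana ∩ Teo: 11:45-15:00.
Those are the intersection windows.
That's a single block of 195 minutes.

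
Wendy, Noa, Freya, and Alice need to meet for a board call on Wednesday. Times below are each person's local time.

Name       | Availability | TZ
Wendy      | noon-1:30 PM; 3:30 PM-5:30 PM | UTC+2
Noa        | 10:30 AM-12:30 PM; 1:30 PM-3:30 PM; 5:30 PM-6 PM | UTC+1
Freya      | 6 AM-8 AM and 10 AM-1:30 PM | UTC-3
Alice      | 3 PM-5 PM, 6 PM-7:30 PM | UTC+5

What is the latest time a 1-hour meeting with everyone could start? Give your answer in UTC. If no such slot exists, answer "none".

13:30

Wendy in UTC: 10:00-11:30, 13:30-15:30 (subtract 2h to convert from UTC+2).
Noa in UTC: 09:30-11:30, 12:30-14:30, 16:30-17:00 (subtract 1h to convert from UTC+1).
Freya in UTC: 09:00-11:00, 13:00-16:30 (add 3h to convert from UTC-3).
Alice in UTC: 10:00-12:00, 13:00-14:30 (subtract 5h to convert from UTC+5).
Wendy ∩ Noa: 10:00-11:30, 13:30-14:30.
Wendy ∩ Noa ∩ Freya: 10:00-11:00, 13:30-14:30.
Wendy ∩ Noa ∩ Freya ∩ Alice: 10:00-11:00, 13:30-14:30.
So the common availability across everyone is 10:00-11:00, 13:30-14:30.
The last common window of at least 60 minutes is 13:30-14:30; a 60-minute meeting can start as late as 13:30 and still end by 14:30.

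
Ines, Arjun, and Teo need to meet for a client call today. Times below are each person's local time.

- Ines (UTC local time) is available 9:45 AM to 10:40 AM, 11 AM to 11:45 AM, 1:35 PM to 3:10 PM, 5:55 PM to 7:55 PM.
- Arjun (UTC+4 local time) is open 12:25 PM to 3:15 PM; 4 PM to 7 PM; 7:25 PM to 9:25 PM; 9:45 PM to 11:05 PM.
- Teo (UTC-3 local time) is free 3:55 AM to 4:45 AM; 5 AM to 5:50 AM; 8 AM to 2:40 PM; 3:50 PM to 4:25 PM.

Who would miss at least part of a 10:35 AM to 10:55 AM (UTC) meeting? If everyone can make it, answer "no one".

Ines, Teo

Ines in UTC: 09:45-10:40, 11:00-11:45, 13:35-15:10, 17:55-19:55.
Arjun in UTC: 08:25-11:15, 12:00-15:00, 15:25-17:25, 17:45-19:05 (subtract 4h to convert from UTC+4).
Teo in UTC: 06:55-07:45, 08:00-08:50, 11:00-17:40, 18:50-19:25 (add 3h to convert from UTC-3).
Ines: not fully free for 10:35-10:55. Arjun: free for 10:35-10:55. Teo: not fully free for 10:35-10:55.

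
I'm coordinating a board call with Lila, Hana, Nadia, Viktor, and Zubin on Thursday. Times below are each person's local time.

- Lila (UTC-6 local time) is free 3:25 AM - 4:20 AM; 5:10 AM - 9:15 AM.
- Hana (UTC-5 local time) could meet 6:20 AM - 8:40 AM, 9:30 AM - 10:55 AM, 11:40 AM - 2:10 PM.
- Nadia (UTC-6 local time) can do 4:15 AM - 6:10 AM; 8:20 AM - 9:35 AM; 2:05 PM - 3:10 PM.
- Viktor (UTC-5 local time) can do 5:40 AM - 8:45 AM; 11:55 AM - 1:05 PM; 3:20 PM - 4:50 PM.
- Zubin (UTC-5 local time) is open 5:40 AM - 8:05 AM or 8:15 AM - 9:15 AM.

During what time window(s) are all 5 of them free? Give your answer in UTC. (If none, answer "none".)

Lila in UTC: 09:25-10:20, 11:10-15:15 (add 6h to convert from UTC-6).
Hana in UTC: 11:20-13:40, 14:30-15:55, 16:40-19:10 (add 5h to convert from UTC-5).
Nadia in UTC: 10:15-12:10, 14:20-15:35, 20:05-21:10 (add 6h to convert from UTC-6).
Viktor in UTC: 10:40-13:45, 16:55-18:05, 20:20-21:50 (add 5h to convert from UTC-5).
Zubin in UTC: 10:40-13:05, 13:15-14:15 (add 5h to convert from UTC-5).
Lila ∩ Hana: 11:20-13:40, 14:30-15:15.
Lila ∩ Hana ∩ Nadia: 11:20-12:10, 14:30-15:15.
Lila ∩ Hana ∩ Nadia ∩ Viktor: 11:20-12:10.
Lila ∩ Hana ∩ Nadia ∩ Viktor ∩ Zubin: 11:20-12:10.

11:20-12:10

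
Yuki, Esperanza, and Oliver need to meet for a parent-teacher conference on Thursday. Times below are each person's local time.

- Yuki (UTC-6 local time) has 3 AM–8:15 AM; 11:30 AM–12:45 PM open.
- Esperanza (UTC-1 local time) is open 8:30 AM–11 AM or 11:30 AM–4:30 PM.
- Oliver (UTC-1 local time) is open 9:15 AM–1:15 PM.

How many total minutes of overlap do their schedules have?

210

Yuki in UTC: 09:00-14:15, 17:30-18:45 (add 6h to convert from UTC-6).
Esperanza in UTC: 09:30-12:00, 12:30-17:30 (add 1h to convert from UTC-1).
Oliver in UTC: 10:15-14:15 (add 1h to convert from UTC-1).
Yuki ∩ Esperanza: 09:30-12:00, 12:30-14:15.
Yuki ∩ Esperanza ∩ Oliver: 10:15-12:00, 12:30-14:15.
Summing the common windows: 105 + 105 = 210 minutes.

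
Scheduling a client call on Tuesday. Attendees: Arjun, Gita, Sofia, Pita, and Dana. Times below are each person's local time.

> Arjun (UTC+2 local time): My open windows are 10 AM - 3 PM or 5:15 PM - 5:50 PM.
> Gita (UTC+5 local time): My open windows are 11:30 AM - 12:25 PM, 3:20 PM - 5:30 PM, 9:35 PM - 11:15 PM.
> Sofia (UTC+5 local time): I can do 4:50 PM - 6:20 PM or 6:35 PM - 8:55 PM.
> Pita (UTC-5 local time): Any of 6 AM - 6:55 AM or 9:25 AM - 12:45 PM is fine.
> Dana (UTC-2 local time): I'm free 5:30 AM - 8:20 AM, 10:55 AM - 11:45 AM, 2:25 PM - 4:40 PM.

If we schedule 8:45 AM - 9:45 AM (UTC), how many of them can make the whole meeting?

Arjun in UTC: 08:00-13:00, 15:15-15:50 (subtract 2h to convert from UTC+2).
Gita in UTC: 06:30-07:25, 10:20-12:30, 16:35-18:15 (subtract 5h to convert from UTC+5).
Sofia in UTC: 11:50-13:20, 13:35-15:55 (subtract 5h to convert from UTC+5).
Pita in UTC: 11:00-11:55, 14:25-17:45 (add 5h to convert from UTC-5).
Dana in UTC: 07:30-10:20, 12:55-13:45, 16:25-18:40 (add 2h to convert from UTC-2).
Arjun and Dana can make the full 08:45-09:45 slot — that's 2.

2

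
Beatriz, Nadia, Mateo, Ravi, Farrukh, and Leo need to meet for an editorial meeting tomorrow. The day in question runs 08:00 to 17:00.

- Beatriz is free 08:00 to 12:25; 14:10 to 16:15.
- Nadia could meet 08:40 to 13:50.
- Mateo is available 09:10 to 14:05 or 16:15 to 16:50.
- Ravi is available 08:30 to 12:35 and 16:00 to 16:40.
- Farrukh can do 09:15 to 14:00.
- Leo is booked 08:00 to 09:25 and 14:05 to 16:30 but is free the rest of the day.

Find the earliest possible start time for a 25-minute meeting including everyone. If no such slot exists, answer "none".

Beatriz free: 08:00-12:25, 14:10-16:15.
Nadia free: 08:40-13:50.
Mateo free: 09:10-14:05, 16:15-16:50.
Ravi free: 08:30-12:35, 16:00-16:40.
Farrukh free: 09:15-14:00.
Leo free: 09:25-14:05, 16:30-17:00 (invert busy blocks within the working day).
Beatriz ∩ Nadia: 08:40-12:25.
Beatriz ∩ Nadia ∩ Mateo: 09:10-12:25.
Beatriz ∩ Nadia ∩ Mateo ∩ Ravi: 09:10-12:25.
Beatriz ∩ Nadia ∩ Mateo ∩ Ravi ∩ Farrukh: 09:15-12:25.
Beatriz ∩ Nadia ∩ Mateo ∩ Ravi ∩ Farrukh ∩ Leo: 09:25-12:25.
So the common availability across everyone is 09:25-12:25.
The first common window of at least 25 minutes is 09:25-12:25, so the earliest start is 09:25.

09:25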